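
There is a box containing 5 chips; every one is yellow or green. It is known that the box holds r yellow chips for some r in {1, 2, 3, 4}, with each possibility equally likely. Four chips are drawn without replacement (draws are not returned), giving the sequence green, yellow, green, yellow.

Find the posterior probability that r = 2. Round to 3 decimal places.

0.500

Compute the likelihood of the observed sequence for each case: P(data | r = 1) = (4/5)(1/4)(3/3)(0/2) = 0; P(data | r = 2) = (3/5)(2/4)(2/3)(1/2) = 1/10; P(data | r = 3) = (2/5)(3/4)(1/3)(2/2) = 1/10; P(data | r = 4) = (1/5)(4/4)(0/3) = 0.
The prior-weighted likelihoods are 1/4 · 0 = 0, 1/4 · 1/10 = 1/40, 1/4 · 1/10 = 1/40, 1/4 · 0 = 0; with total 1/20.
So P(r = 2 | data) = (1/40) / (1/20) = 1/2.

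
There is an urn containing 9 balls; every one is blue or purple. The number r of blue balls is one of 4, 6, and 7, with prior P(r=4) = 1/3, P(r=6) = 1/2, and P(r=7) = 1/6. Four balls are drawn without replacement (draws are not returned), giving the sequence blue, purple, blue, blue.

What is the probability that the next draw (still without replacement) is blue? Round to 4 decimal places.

Under each hypothesis, the probability of the observed sequence is: P(data | r = 4) = (4/9)(5/8)(3/7)(2/6) = 0.039683; P(data | r = 6) = (6/9)(3/8)(5/7)(4/6) = 0.11905; P(data | r = 7) = (7/9)(2/8)(6/7)(5/6) = 0.13889.
The prior-weighted likelihoods are 1/3 · 0.039683 = 0.013228, 1/2 · 0.11905 = 0.059524, 1/6 · 0.13889 = 0.023148; summing to 0.095899.
The posterior is then P(r = 4 | data) = 0.13793, P(r = 6 | data) = 0.62069, P(r = 7 | data) = 0.24138.
Averaging over the posterior, P(blue next | data) = (1/5)(0.13793) + (3/5)(0.62069) + (4/5)(0.24138) = 0.5931.

0.5931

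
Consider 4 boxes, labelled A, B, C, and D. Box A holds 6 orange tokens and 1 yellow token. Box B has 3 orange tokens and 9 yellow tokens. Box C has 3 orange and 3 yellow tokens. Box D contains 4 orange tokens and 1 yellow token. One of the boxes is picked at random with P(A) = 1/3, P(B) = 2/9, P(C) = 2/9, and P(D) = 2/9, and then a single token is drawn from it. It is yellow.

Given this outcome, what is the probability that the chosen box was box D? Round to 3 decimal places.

Compute the likelihood of this draw for each case: P(data | box A) = (1/7) = 1/7; P(data | box B) = (9/12) = 3/4; P(data | box C) = (3/6) = 1/2; P(data | box D) = (1/5) = 1/5.
Weighting by the prior gives 1/3 · 1/7 = 1/21, 2/9 · 3/4 = 1/6, 2/9 · 1/2 = 1/9, 2/9 · 1/5 = 2/45; summing to 233/630.
By Bayes' rule, P(box D | data) = (2/45) / (233/630) = 28/233.

0.120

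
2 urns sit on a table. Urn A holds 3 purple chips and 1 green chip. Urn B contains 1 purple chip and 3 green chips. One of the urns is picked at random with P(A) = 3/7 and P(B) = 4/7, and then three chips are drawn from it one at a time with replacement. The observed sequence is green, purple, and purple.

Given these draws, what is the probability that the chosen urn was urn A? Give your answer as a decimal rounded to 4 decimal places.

For each hypothesis, P(data | H) works out to: P(data | urn A) = (1/4)(3/4)(3/4) = 9/64; P(data | urn B) = (3/4)(1/4)(1/4) = 3/64.
Multiplying each by its prior: 3/7 · 9/64 = 27/448, 4/7 · 3/64 = 3/112; summing to 39/448.
So P(urn A | data) = (27/448) / (39/448) = 9/13.

0.6923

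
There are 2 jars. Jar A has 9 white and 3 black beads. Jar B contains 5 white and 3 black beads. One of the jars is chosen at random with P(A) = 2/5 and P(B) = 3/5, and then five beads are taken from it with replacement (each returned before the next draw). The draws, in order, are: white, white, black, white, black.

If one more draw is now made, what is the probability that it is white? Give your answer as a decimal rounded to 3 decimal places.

Compute the likelihood of the observed sequence for each case: P(data | jar A) = (9/12)(9/12)(3/12)(9/12)(3/12) = 0.026367; P(data | jar B) = (5/8)(5/8)(3/8)(5/8)(3/8) = 0.034332.
Weighting by the prior gives 2/5 · 0.026367 = 0.010547, 3/5 · 0.034332 = 0.020599; summing to 0.031146.
Dividing through by the total gives posterior P(jar A | data) = 0.33862, P(jar B | data) = 0.66138.
The predictive probability is P(white next | data) = (3/4)(0.33862) + (5/8)(0.66138) = 0.66733.

0.667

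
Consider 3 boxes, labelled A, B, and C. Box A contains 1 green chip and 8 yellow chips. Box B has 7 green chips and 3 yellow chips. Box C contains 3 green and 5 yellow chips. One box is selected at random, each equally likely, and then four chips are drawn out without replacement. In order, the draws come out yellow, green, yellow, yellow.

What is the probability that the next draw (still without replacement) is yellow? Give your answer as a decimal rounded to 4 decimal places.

0.7268

Under each hypothesis, the probability of the observed sequence is: P(data | box A) = (8/9)(1/8)(7/7)(6/6) = 0.11111; P(data | box B) = (3/10)(7/9)(2/8)(1/7) = 0.0083333; P(data | box C) = (5/8)(3/7)(4/6)(3/5) = 0.10714.
Multiplying each by its prior: 1/3 · 0.11111 = 0.037037, 1/3 · 0.0083333 = 0.0027778, 1/3 · 0.10714 = 0.035714; these sum to 0.075529.
Dividing through by the total gives posterior P(box A | data) = 0.49037, P(box B | data) = 0.036778, P(box C | data) = 0.47285.
Averaging over the posterior, P(yellow next | data) = (1)(0.49037) + (0)(0.036778) + (1/2)(0.47285) = 0.7268.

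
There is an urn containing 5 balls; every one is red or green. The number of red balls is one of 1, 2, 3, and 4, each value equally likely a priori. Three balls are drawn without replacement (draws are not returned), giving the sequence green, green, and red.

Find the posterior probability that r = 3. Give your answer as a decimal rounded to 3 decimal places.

0.200

Under each hypothesis, the probability of the observed sequence is: P(data | r = 1) = (4/5)(3/4)(1/3) = 1/5; P(data | r = 2) = (3/5)(2/4)(2/3) = 1/5; P(data | r = 3) = (2/5)(1/4)(3/3) = 1/10; P(data | r = 4) = (1/5)(0/4) = 0.
Weighting by the prior gives 1/4 · 1/5 = 1/20, 1/4 · 1/5 = 1/20, 1/4 · 1/10 = 1/40, 1/4 · 0 = 0; summing to 1/8.
By Bayes' rule, P(r = 3 | data) = (1/40) / (1/8) = 1/5.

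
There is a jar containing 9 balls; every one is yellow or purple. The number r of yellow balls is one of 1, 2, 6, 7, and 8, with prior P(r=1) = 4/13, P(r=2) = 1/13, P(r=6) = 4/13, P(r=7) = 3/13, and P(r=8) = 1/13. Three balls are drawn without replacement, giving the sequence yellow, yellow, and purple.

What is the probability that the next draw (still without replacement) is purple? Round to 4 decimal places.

0.2581

Compute the likelihood of the observed sequence for each case: P(data | r = 1) = (1/9)(0/8) = 0; P(data | r = 2) = (2/9)(1/8)(7/7) = 0.027778; P(data | r = 6) = (6/9)(5/8)(3/7) = 0.17857; P(data | r = 7) = (7/9)(6/8)(2/7) = 0.16667; P(data | r = 8) = (8/9)(7/8)(1/7) = 0.11111.
Multiplying each by its prior: 4/13 · 0 = 0, 1/13 · 0.027778 = 0.0021368, 4/13 · 0.17857 = 0.054945, 3/13 · 0.16667 = 0.038462, 1/13 · 0.11111 = 0.008547; these sum to 0.10409.
Dividing through by the total gives posterior P(r = 1 | data) = 0, P(r = 2 | data) = 0.020528, P(r = 6 | data) = 0.52786, P(r = 7 | data) = 0.3695, P(r = 8 | data) = 0.082111.
The predictive probability is P(purple next | data) = (1)(0.020528) + (1/3)(0.52786) + (1/6)(0.3695) + (0)(0.082111) = 0.25806.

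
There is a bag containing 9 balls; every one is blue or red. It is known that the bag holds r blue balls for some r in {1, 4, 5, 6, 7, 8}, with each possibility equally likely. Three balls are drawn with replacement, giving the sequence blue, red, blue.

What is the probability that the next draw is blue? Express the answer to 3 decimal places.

0.649

Under each hypothesis, the probability of the observed sequence is: P(data | r = 1) = (1/9)(8/9)(1/9) = 0.010974; P(data | r = 4) = (4/9)(5/9)(4/9) = 0.10974; P(data | r = 5) = (5/9)(4/9)(5/9) = 0.13717; P(data | r = 6) = (6/9)(3/9)(6/9) = 0.14815; P(data | r = 7) = (7/9)(2/9)(7/9) = 0.13443; P(data | r = 8) = (8/9)(1/9)(8/9) = 0.087791.
Weighting by the prior gives 1/6 · 0.010974 = 0.001829, 1/6 · 0.10974 = 0.01829, 1/6 · 0.13717 = 0.022862, 1/6 · 0.14815 = 0.024691, 1/6 · 0.13443 = 0.022405, 1/6 · 0.087791 = 0.014632; with total 0.10471.
Normalising, the posterior is P(r = 1 | data) = 0.017467, P(r = 4 | data) = 0.17467, P(r = 5 | data) = 0.21834, P(r = 6 | data) = 0.23581, P(r = 7 | data) = 0.21397, P(r = 8 | data) = 0.13974.
So P(blue next | data) = Σ P(blue next | H) P(H | data) = (1/9)(0.017467) + (4/9)(0.17467) + (5/9)(0.21834) + (2/3)(0.23581) + (7/9)(0.21397) + (8/9)(0.13974) = 0.64871.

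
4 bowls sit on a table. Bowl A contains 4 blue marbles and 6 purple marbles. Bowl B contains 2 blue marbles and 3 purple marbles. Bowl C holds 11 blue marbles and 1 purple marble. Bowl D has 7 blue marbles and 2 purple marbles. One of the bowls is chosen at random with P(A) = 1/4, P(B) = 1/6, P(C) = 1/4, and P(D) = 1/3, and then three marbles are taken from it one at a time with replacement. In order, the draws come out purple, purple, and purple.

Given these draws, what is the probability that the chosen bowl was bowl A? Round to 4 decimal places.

The likelihood of the observed sequence under each hypothesis: P(data | bowl A) = (6/10)(6/10)(6/10) = 0.216; P(data | bowl B) = (3/5)(3/5)(3/5) = 0.216; P(data | bowl C) = (1/12)(1/12)(1/12) = 0.0005787; P(data | bowl D) = (2/9)(2/9)(2/9) = 0.010974.
Multiplying each by its prior: 1/4 · 0.216 = 0.054, 1/6 · 0.216 = 0.036, 1/4 · 0.0005787 = 0.00014468, 1/3 · 0.010974 = 0.003658; with total 0.093803.
So P(bowl A | data) = (0.054) / (0.093803) = 0.57568.

0.5757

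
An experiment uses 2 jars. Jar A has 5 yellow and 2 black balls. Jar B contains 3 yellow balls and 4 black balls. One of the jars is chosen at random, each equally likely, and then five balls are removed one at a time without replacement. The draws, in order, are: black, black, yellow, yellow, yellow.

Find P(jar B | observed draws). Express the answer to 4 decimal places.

For each hypothesis, P(data | H) works out to: P(data | jar A) = (2/7)(1/6)(5/5)(4/4)(3/3) = 1/21; P(data | jar B) = (4/7)(3/6)(3/5)(2/4)(1/3) = 1/35.
Multiplying each by its prior: 1/2 · 1/21 = 1/42, 1/2 · 1/35 = 1/70; with total 4/105.
Hence P(jar B | data) = (1/70) / (4/105) = 3/8.

0.3750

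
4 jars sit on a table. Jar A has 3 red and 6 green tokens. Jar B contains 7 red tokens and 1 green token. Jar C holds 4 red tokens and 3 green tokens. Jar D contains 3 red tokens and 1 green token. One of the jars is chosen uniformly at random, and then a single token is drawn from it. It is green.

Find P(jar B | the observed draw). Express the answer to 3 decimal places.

Compute the likelihood of this draw for each case: P(data | jar A) = (6/9) = 2/3; P(data | jar B) = (1/8) = 1/8; P(data | jar C) = (3/7) = 3/7; P(data | jar D) = (1/4) = 1/4.
Multiplying each by its prior: 1/4 · 2/3 = 1/6, 1/4 · 1/8 = 1/32, 1/4 · 3/7 = 3/28, 1/4 · 1/4 = 1/16; with total 247/672.
Therefore the posterior P(jar B | data) = (1/32) / (247/672) = 21/247.

0.085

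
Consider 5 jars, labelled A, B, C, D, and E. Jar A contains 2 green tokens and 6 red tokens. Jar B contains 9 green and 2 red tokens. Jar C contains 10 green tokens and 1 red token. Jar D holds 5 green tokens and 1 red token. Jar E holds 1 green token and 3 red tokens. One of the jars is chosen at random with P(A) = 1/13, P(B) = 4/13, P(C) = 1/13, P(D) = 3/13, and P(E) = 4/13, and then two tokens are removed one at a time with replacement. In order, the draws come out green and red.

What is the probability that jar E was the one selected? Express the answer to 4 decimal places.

0.3691

The likelihood of the observed sequence under each hypothesis: P(data | jar A) = (2/8)(6/8) = 0.1875; P(data | jar B) = (9/11)(2/11) = 0.14876; P(data | jar C) = (10/11)(1/11) = 0.082645; P(data | jar D) = (5/6)(1/6) = 0.13889; P(data | jar E) = (1/4)(3/4) = 0.1875.
The prior-weighted likelihoods are 1/13 · 0.1875 = 0.014423, 4/13 · 0.14876 = 0.045772, 1/13 · 0.082645 = 0.0063573, 3/13 · 0.13889 = 0.032051, 4/13 · 0.1875 = 0.057692; summing to 0.1563.
Therefore the posterior P(jar E | data) = (0.057692) / (0.1563) = 0.36912.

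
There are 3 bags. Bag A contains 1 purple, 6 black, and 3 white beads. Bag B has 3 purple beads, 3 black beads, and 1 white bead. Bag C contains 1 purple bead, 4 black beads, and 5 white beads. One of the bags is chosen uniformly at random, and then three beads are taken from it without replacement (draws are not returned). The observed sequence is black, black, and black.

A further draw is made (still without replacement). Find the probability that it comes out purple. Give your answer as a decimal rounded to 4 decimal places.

For each hypothesis, P(data | H) works out to: P(data | bag A) = (6/10)(5/9)(4/8) = 1/6; P(data | bag B) = (3/7)(2/6)(1/5) = 1/35; P(data | bag C) = (4/10)(3/9)(2/8) = 1/30.
The prior-weighted likelihoods are 1/3 · 1/6 = 1/18, 1/3 · 1/35 = 1/105, 1/3 · 1/30 = 1/90; with total 8/105.
The posterior is then P(bag A | data) = 35/48, P(bag B | data) = 1/8, P(bag C | data) = 7/48.
The predictive probability is P(purple next | data) = (1/7)(35/48) + (3/4)(1/8) + (1/7)(7/48) = 7/32.

0.2188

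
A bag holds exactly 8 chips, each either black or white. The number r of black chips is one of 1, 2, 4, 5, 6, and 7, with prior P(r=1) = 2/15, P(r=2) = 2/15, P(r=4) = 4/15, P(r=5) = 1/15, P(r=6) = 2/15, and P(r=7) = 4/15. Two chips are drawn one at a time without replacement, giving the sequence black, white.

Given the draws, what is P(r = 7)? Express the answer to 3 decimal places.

Compute the likelihood of the observed sequence for each case: P(data | r = 1) = (1/8)(7/7) = 1/8; P(data | r = 2) = (2/8)(6/7) = 3/14; P(data | r = 4) = (4/8)(4/7) = 2/7; P(data | r = 5) = (5/8)(3/7) = 15/56; P(data | r = 6) = (6/8)(2/7) = 3/14; P(data | r = 7) = (7/8)(1/7) = 1/8.
The prior-weighted likelihoods are 2/15 · 1/8 = 1/60, 2/15 · 3/14 = 1/35, 4/15 · 2/7 = 8/105, 1/15 · 15/56 = 1/56, 2/15 · 3/14 = 1/35, 4/15 · 1/8 = 1/30; summing to 169/840.
By Bayes' rule, P(r = 7 | data) = (1/30) / (169/840) = 28/169.

0.166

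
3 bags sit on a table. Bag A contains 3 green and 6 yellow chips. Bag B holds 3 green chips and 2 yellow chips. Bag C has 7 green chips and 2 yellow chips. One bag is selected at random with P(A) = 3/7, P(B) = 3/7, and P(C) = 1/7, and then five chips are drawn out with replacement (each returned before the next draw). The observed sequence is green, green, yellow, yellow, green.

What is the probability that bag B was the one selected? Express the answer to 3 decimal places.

0.588

For each hypothesis, P(data | H) works out to: P(data | bag A) = (3/9)(3/9)(6/9)(6/9)(3/9) = 0.016461; P(data | bag B) = (3/5)(3/5)(2/5)(2/5)(3/5) = 0.03456; P(data | bag C) = (7/9)(7/9)(2/9)(2/9)(7/9) = 0.023235.
Weighting by the prior gives 3/7 · 0.016461 = 0.0070547, 3/7 · 0.03456 = 0.014811, 1/7 · 0.023235 = 0.0033193; summing to 0.025185.
Hence P(bag B | data) = (0.014811) / (0.025185) = 0.5881.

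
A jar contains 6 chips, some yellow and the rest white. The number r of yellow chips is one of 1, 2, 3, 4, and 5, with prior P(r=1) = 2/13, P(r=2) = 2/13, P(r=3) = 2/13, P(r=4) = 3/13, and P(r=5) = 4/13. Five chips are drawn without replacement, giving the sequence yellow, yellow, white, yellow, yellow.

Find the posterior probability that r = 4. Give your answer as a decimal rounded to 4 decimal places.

0.2308

Compute the likelihood of the observed sequence for each case: P(data | r = 1) = (1/6)(0/5) = 0; P(data | r = 2) = (2/6)(1/5)(4/4)(0/3) = 0; P(data | r = 3) = (3/6)(2/5)(3/4)(1/3)(0/2) = 0; P(data | r = 4) = (4/6)(3/5)(2/4)(2/3)(1/2) = 1/15; P(data | r = 5) = (5/6)(4/5)(1/4)(3/3)(2/2) = 1/6.
The prior-weighted likelihoods are 2/13 · 0 = 0, 2/13 · 0 = 0, 2/13 · 0 = 0, 3/13 · 1/15 = 1/65, 4/13 · 1/6 = 2/39; with total 1/15.
By Bayes' rule, P(r = 4 | data) = (1/65) / (1/15) = 3/13.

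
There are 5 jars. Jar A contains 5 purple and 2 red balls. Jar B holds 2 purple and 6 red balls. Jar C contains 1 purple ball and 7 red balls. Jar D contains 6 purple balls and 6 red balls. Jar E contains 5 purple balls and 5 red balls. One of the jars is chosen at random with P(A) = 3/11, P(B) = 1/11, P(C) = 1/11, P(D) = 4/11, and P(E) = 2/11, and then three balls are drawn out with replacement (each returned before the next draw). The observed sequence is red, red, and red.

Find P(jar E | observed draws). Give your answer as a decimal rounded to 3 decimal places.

Compute the likelihood of the observed sequence for each case: P(data | jar A) = (2/7)(2/7)(2/7) = 0.023324; P(data | jar B) = (6/8)(6/8)(6/8) = 0.42188; P(data | jar C) = (7/8)(7/8)(7/8) = 0.66992; P(data | jar D) = (6/12)(6/12)(6/12) = 0.125; P(data | jar E) = (5/10)(5/10)(5/10) = 0.125.
Weighting by the prior gives 3/11 · 0.023324 = 0.006361, 1/11 · 0.42188 = 0.038352, 1/11 · 0.66992 = 0.060902, 4/11 · 0.125 = 0.045455, 2/11 · 0.125 = 0.022727; summing to 0.1738.
Hence P(jar E | data) = (0.022727) / (0.1738) = 0.13077.

0.131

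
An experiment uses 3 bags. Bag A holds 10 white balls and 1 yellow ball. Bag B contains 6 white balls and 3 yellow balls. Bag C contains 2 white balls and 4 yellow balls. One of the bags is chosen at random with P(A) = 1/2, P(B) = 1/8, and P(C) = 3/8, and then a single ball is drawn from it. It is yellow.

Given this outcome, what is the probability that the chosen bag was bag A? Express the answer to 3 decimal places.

Under each hypothesis, the probability of this draw is: P(data | bag A) = (1/11) = 1/11; P(data | bag B) = (3/9) = 1/3; P(data | bag C) = (4/6) = 2/3.
The prior-weighted likelihoods are 1/2 · 1/11 = 1/22, 1/8 · 1/3 = 1/24, 3/8 · 2/3 = 1/4; with total 89/264.
So P(bag A | data) = (1/22) / (89/264) = 12/89.

0.135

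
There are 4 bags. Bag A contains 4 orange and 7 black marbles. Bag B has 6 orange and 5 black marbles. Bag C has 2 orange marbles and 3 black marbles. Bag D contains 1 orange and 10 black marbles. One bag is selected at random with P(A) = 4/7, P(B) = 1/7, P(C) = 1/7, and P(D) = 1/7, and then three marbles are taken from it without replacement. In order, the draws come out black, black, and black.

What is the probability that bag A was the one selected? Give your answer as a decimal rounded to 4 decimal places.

0.4887

Under each hypothesis, the probability of the observed sequence is: P(data | bag A) = (7/11)(6/10)(5/9) = 7/33; P(data | bag B) = (5/11)(4/10)(3/9) = 2/33; P(data | bag C) = (3/5)(2/4)(1/3) = 1/10; P(data | bag D) = (10/11)(9/10)(8/9) = 8/11.
Multiplying each by its prior: 4/7 · 7/33 = 4/33, 1/7 · 2/33 = 2/231, 1/7 · 1/10 = 1/70, 1/7 · 8/11 = 8/77; with total 191/770.
Therefore the posterior P(bag A | data) = (4/33) / (191/770) = 280/573.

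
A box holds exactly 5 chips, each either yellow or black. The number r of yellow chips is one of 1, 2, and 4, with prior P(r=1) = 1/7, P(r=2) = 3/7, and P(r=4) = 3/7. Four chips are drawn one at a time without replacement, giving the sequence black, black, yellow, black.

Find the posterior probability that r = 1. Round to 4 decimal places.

0.4000

The likelihood of the observed sequence under each hypothesis: P(data | r = 1) = (4/5)(3/4)(1/3)(2/2) = 1/5; P(data | r = 2) = (3/5)(2/4)(2/3)(1/2) = 1/10; P(data | r = 4) = (1/5)(0/4) = 0.
Multiplying each by its prior: 1/7 · 1/5 = 1/35, 3/7 · 1/10 = 3/70, 3/7 · 0 = 0; summing to 1/14.
So P(r = 1 | data) = (1/35) / (1/14) = 2/5.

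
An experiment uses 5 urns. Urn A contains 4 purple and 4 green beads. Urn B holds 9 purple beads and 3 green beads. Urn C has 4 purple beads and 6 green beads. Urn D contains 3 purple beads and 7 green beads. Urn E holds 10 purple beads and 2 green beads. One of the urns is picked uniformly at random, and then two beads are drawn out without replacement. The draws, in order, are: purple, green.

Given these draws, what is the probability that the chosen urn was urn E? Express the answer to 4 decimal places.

Under each hypothesis, the probability of the observed sequence is: P(data | urn A) = (4/8)(4/7) = 2/7; P(data | urn B) = (9/12)(3/11) = 9/44; P(data | urn C) = (4/10)(6/9) = 4/15; P(data | urn D) = (3/10)(7/9) = 7/30; P(data | urn E) = (10/12)(2/11) = 5/33.
Multiplying each by its prior: 1/5 · 2/7 = 2/35, 1/5 · 9/44 = 9/220, 1/5 · 4/15 = 4/75, 1/5 · 7/30 = 7/150, 1/5 · 5/33 = 1/33; these sum to 211/924.
So P(urn E | data) = (1/33) / (211/924) = 28/211.

0.1327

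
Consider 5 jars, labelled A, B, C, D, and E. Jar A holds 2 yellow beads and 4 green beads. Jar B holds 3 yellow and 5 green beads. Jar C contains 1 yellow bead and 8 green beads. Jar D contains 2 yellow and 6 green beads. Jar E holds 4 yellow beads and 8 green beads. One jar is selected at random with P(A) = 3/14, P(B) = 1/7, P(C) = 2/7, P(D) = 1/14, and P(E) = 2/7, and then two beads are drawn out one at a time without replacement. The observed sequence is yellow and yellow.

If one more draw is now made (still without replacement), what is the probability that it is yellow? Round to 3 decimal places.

The likelihood of the observed sequence under each hypothesis: P(data | jar A) = (2/6)(1/5) = 0.066667; P(data | jar B) = (3/8)(2/7) = 0.10714; P(data | jar C) = (1/9)(0/8) = 0; P(data | jar D) = (2/8)(1/7) = 0.035714; P(data | jar E) = (4/12)(3/11) = 0.090909.
The prior-weighted likelihoods are 3/14 · 0.066667 = 0.014286, 1/7 · 0.10714 = 0.015306, 2/7 · 0 = 0, 1/14 · 0.035714 = 0.002551, 2/7 · 0.090909 = 0.025974; summing to 0.058117.
Normalising, the posterior is P(jar A | data) = 0.24581, P(jar B | data) = 0.26337, P(jar C | data) = 0, P(jar D | data) = 0.043895, P(jar E | data) = 0.44693.
So P(yellow next | data) = Σ P(yellow next | H) P(H | data) = (0)(0.24581) + (1/6)(0.26337) + (0)(0.043895) + (1/5)(0.44693) = 0.13328.

0.133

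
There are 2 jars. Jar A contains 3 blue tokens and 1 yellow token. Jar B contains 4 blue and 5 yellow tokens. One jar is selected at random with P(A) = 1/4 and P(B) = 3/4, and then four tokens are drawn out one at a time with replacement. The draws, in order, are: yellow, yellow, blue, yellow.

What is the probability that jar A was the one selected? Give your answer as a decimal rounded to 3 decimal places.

0.049

Under each hypothesis, the probability of the observed sequence is: P(data | jar A) = (1/4)(1/4)(3/4)(1/4) = 0.011719; P(data | jar B) = (5/9)(5/9)(4/9)(5/9) = 0.076208.
Multiplying each by its prior: 1/4 · 0.011719 = 0.0029297, 3/4 · 0.076208 = 0.057156; these sum to 0.060086.
So P(jar A | data) = (0.0029297) / (0.060086) = 0.048759.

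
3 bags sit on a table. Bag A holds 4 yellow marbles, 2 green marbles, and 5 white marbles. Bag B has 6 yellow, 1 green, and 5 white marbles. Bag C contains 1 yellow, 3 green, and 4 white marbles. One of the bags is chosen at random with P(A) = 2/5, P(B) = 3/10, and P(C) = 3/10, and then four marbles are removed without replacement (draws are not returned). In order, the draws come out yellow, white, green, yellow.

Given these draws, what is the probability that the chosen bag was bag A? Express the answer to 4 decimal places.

0.6154

For each hypothesis, P(data | H) works out to: P(data | bag A) = (4/11)(5/10)(2/9)(3/8) = 0.015152; P(data | bag B) = (6/12)(5/11)(1/10)(5/9) = 0.012626; P(data | bag C) = (1/8)(4/7)(3/6)(0/5) = 0.
Multiplying each by its prior: 2/5 · 0.015152 = 0.0060606, 3/10 · 0.012626 = 0.0037879, 3/10 · 0 = 0; summing to 0.0098485.
So P(bag A | data) = (0.0060606) / (0.0098485) = 0.61538.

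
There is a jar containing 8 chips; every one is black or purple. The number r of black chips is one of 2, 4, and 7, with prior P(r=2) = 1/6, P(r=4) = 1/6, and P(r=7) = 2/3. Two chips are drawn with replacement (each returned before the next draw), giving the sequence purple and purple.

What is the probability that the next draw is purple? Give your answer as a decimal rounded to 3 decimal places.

0.634

Compute the likelihood of the observed sequence for each case: P(data | r = 2) = (6/8)(6/8) = 9/16; P(data | r = 4) = (4/8)(4/8) = 1/4; P(data | r = 7) = (1/8)(1/8) = 1/64.
Weighting by the prior gives 1/6 · 9/16 = 3/32, 1/6 · 1/4 = 1/24, 2/3 · 1/64 = 1/96; with total 7/48.
Normalising, the posterior is P(r = 2 | data) = 9/14, P(r = 4 | data) = 2/7, P(r = 7 | data) = 1/14.
The predictive probability is P(purple next | data) = (3/4)(9/14) + (1/2)(2/7) + (1/8)(1/14) = 71/112.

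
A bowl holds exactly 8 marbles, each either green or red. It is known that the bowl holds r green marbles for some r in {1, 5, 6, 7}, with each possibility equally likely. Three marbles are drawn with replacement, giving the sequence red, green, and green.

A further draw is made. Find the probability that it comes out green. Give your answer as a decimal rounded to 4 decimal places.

0.7124

Under each hypothesis, the probability of the observed sequence is: P(data | r = 1) = (7/8)(1/8)(1/8) = 0.013672; P(data | r = 5) = (3/8)(5/8)(5/8) = 0.14648; P(data | r = 6) = (2/8)(6/8)(6/8) = 0.14062; P(data | r = 7) = (1/8)(7/8)(7/8) = 0.095703.
Multiplying each by its prior: 1/4 · 0.013672 = 0.003418, 1/4 · 0.14648 = 0.036621, 1/4 · 0.14062 = 0.035156, 1/4 · 0.095703 = 0.023926; with total 0.099121.
The posterior is then P(r = 1 | data) = 0.034483, P(r = 5 | data) = 0.36946, P(r = 6 | data) = 0.35468, P(r = 7 | data) = 0.24138.
So P(green next | data) = Σ P(green next | H) P(H | data) = (1/8)(0.034483) + (5/8)(0.36946) + (3/4)(0.35468) + (7/8)(0.24138) = 0.71244.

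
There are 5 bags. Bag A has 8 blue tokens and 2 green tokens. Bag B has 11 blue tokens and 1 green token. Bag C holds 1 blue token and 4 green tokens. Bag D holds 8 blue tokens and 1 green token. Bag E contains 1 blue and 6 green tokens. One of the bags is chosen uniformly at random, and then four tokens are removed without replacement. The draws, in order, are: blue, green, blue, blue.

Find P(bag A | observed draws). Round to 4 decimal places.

0.4068

For each hypothesis, P(data | H) works out to: P(data | bag A) = (8/10)(2/9)(7/8)(6/7) = 2/15; P(data | bag B) = (11/12)(1/11)(10/10)(9/9) = 1/12; P(data | bag C) = (1/5)(4/4)(0/3) = 0; P(data | bag D) = (8/9)(1/8)(7/7)(6/6) = 1/9; P(data | bag E) = (1/7)(6/6)(0/5) = 0.
Weighting by the prior gives 1/5 · 2/15 = 2/75, 1/5 · 1/12 = 1/60, 1/5 · 0 = 0, 1/5 · 1/9 = 1/45, 1/5 · 0 = 0; summing to 59/900.
Hence P(bag A | data) = (2/75) / (59/900) = 24/59.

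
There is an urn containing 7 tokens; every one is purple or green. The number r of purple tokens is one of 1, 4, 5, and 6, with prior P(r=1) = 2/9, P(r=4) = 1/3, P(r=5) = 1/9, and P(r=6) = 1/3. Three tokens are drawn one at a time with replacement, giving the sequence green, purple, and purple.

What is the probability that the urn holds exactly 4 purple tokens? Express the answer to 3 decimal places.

0.459

Compute the likelihood of the observed sequence for each case: P(data | r = 1) = (6/7)(1/7)(1/7) = 0.017493; P(data | r = 4) = (3/7)(4/7)(4/7) = 0.13994; P(data | r = 5) = (2/7)(5/7)(5/7) = 0.14577; P(data | r = 6) = (1/7)(6/7)(6/7) = 0.10496.
The prior-weighted likelihoods are 2/9 · 0.017493 = 0.0038873, 1/3 · 0.13994 = 0.046647, 1/9 · 0.14577 = 0.016197, 1/3 · 0.10496 = 0.034985; these sum to 0.10172.
Therefore the posterior P(r = 4 | data) = (0.046647) / (0.10172) = 0.4586.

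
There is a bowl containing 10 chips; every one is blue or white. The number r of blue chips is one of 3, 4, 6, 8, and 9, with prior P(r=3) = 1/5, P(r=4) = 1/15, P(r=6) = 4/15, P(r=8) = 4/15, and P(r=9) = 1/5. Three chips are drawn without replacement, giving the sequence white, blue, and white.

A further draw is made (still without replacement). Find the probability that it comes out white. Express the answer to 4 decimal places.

Under each hypothesis, the probability of the observed sequence is: P(data | r = 3) = (7/10)(3/9)(6/8) = 7/40; P(data | r = 4) = (6/10)(4/9)(5/8) = 1/6; P(data | r = 6) = (4/10)(6/9)(3/8) = 1/10; P(data | r = 8) = (2/10)(8/9)(1/8) = 1/45; P(data | r = 9) = (1/10)(9/9)(0/8) = 0.
The prior-weighted likelihoods are 1/5 · 7/40 = 7/200, 1/15 · 1/6 = 1/90, 4/15 · 1/10 = 2/75, 4/15 · 1/45 = 4/675, 1/5 · 0 = 0; with total 17/216.
Normalising, the posterior is P(r = 3 | data) = 0.44471, P(r = 4 | data) = 0.14118, P(r = 6 | data) = 0.33882, P(r = 8 | data) = 0.075294, P(r = 9 | data) = 0.
The predictive probability is P(white next | data) = (5/7)(0.44471) + (4/7)(0.14118) + (2/7)(0.33882) + (0)(0.075294) = 0.49513.

0.4951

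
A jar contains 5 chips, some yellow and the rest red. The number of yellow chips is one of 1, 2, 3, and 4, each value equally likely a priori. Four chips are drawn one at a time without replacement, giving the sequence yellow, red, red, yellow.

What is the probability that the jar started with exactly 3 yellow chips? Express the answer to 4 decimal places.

The likelihood of the observed sequence under each hypothesis: P(data | r = 1) = (1/5)(4/4)(3/3)(0/2) = 0; P(data | r = 2) = (2/5)(3/4)(2/3)(1/2) = 1/10; P(data | r = 3) = (3/5)(2/4)(1/3)(2/2) = 1/10; P(data | r = 4) = (4/5)(1/4)(0/3) = 0.
Multiplying each by its prior: 1/4 · 0 = 0, 1/4 · 1/10 = 1/40, 1/4 · 1/10 = 1/40, 1/4 · 0 = 0; with total 1/20.
By Bayes' rule, P(r = 3 | data) = (1/40) / (1/20) = 1/2.

0.5000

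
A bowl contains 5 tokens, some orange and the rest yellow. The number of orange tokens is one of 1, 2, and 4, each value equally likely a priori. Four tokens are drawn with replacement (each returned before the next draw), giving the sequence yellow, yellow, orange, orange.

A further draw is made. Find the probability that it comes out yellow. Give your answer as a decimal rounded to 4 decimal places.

Compute the likelihood of the observed sequence for each case: P(data | r = 1) = (4/5)(4/5)(1/5)(1/5) = 0.0256; P(data | r = 2) = (3/5)(3/5)(2/5)(2/5) = 0.0576; P(data | r = 4) = (1/5)(1/5)(4/5)(4/5) = 0.0256.
Multiplying each by its prior: 1/3 · 0.0256 = 0.0085333, 1/3 · 0.0576 = 0.0192, 1/3 · 0.0256 = 0.0085333; with total 0.036267.
Normalising, the posterior is P(r = 1 | data) = 0.23529, P(r = 2 | data) = 0.52941, P(r = 4 | data) = 0.23529.
The predictive probability is P(yellow next | data) = (4/5)(0.23529) + (3/5)(0.52941) + (1/5)(0.23529) = 0.55294.

0.5529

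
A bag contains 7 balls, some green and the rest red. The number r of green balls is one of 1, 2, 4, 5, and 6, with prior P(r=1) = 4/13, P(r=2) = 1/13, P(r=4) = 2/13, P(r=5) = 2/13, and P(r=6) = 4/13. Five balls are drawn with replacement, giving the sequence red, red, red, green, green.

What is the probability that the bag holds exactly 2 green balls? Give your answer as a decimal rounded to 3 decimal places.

0.180

For each hypothesis, P(data | H) works out to: P(data | r = 1) = (6/7)(6/7)(6/7)(1/7)(1/7) = 0.012852; P(data | r = 2) = (5/7)(5/7)(5/7)(2/7)(2/7) = 0.02975; P(data | r = 4) = (3/7)(3/7)(3/7)(4/7)(4/7) = 0.025704; P(data | r = 5) = (2/7)(2/7)(2/7)(5/7)(5/7) = 0.0119; P(data | r = 6) = (1/7)(1/7)(1/7)(6/7)(6/7) = 0.002142.
The prior-weighted likelihoods are 4/13 · 0.012852 = 0.0039544, 1/13 · 0.02975 = 0.0022884, 2/13 · 0.025704 = 0.0039544, 2/13 · 0.0119 = 0.0018307, 4/13 · 0.002142 = 0.00065907; these sum to 0.012687.
Hence P(r = 2 | data) = (0.0022884) / (0.012687) = 0.18038.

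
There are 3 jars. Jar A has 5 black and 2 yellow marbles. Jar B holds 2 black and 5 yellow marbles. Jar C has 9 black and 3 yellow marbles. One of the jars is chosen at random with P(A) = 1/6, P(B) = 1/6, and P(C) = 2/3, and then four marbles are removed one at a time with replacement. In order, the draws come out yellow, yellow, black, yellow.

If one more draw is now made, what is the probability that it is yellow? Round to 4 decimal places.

Compute the likelihood of the observed sequence for each case: P(data | jar A) = (2/7)(2/7)(5/7)(2/7) = 0.01666; P(data | jar B) = (5/7)(5/7)(2/7)(5/7) = 0.10412; P(data | jar C) = (3/12)(3/12)(9/12)(3/12) = 0.011719.
Weighting by the prior gives 1/6 · 0.01666 = 0.0027766, 1/6 · 0.10412 = 0.017354, 2/3 · 0.011719 = 0.0078125; with total 0.027943.
Normalising, the posterior is P(jar A | data) = 0.099367, P(jar B | data) = 0.62105, P(jar C | data) = 0.27959.
The predictive probability is P(yellow next | data) = (2/7)(0.099367) + (5/7)(0.62105) + (1/4)(0.27959) = 0.54189.

0.5419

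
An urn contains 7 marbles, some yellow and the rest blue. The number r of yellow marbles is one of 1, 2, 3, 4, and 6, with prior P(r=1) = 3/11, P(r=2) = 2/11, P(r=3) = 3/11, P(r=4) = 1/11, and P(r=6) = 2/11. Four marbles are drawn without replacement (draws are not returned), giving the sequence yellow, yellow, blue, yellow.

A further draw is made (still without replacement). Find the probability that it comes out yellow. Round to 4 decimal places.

0.6875

Under each hypothesis, the probability of the observed sequence is: P(data | r = 1) = (1/7)(0/6) = 0; P(data | r = 2) = (2/7)(1/6)(5/5)(0/4) = 0; P(data | r = 3) = (3/7)(2/6)(4/5)(1/4) = 1/35; P(data | r = 4) = (4/7)(3/6)(3/5)(2/4) = 3/35; P(data | r = 6) = (6/7)(5/6)(1/5)(4/4) = 1/7.
Multiplying each by its prior: 3/11 · 0 = 0, 2/11 · 0 = 0, 3/11 · 1/35 = 3/385, 1/11 · 3/35 = 3/385, 2/11 · 1/7 = 2/77; summing to 16/385.
The posterior is then P(r = 1 | data) = 0, P(r = 2 | data) = 0, P(r = 3 | data) = 3/16, P(r = 4 | data) = 3/16, P(r = 6 | data) = 5/8.
The predictive probability is P(yellow next | data) = (0)(3/16) + (1/3)(3/16) + (1)(5/8) = 11/16.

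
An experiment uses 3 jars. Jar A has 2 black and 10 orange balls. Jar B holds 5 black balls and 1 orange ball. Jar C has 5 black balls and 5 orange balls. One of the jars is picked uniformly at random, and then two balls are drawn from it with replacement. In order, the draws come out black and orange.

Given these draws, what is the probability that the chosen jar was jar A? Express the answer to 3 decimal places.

0.263

The likelihood of the observed sequence under each hypothesis: P(data | jar A) = (2/12)(10/12) = 5/36; P(data | jar B) = (5/6)(1/6) = 5/36; P(data | jar C) = (5/10)(5/10) = 1/4.
The prior-weighted likelihoods are 1/3 · 5/36 = 5/108, 1/3 · 5/36 = 5/108, 1/3 · 1/4 = 1/12; these sum to 19/108.
So P(jar A | data) = (5/108) / (19/108) = 5/19.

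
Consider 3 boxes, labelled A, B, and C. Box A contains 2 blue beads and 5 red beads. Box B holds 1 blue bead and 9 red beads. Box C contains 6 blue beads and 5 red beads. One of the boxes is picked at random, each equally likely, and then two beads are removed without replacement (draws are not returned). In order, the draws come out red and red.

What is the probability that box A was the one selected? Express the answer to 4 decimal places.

Under each hypothesis, the probability of the observed sequence is: P(data | box A) = (5/7)(4/6) = 0.47619; P(data | box B) = (9/10)(8/9) = 0.8; P(data | box C) = (5/11)(4/10) = 0.18182.
Weighting by the prior gives 1/3 · 0.47619 = 0.15873, 1/3 · 0.8 = 0.26667, 1/3 · 0.18182 = 0.060606; with total 0.486.
By Bayes' rule, P(box A | data) = (0.15873) / (0.486) = 0.3266.

0.3266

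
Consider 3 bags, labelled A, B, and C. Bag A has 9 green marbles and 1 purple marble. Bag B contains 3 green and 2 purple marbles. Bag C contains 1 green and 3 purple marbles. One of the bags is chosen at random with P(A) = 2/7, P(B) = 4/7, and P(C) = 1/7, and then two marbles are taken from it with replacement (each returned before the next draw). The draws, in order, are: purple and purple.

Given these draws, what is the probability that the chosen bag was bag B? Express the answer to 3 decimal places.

0.524

The likelihood of the observed sequence under each hypothesis: P(data | bag A) = (1/10)(1/10) = 0.01; P(data | bag B) = (2/5)(2/5) = 0.16; P(data | bag C) = (3/4)(3/4) = 0.5625.
Weighting by the prior gives 2/7 · 0.01 = 0.0028571, 4/7 · 0.16 = 0.091429, 1/7 · 0.5625 = 0.080357; with total 0.17464.
So P(bag B | data) = (0.091429) / (0.17464) = 0.52352.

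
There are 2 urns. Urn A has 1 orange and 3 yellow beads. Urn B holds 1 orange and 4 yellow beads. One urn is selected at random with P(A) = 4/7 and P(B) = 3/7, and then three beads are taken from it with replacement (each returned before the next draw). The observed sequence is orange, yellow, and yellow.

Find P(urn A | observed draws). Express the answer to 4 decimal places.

0.5943

For each hypothesis, P(data | H) works out to: P(data | urn A) = (1/4)(3/4)(3/4) = 0.14062; P(data | urn B) = (1/5)(4/5)(4/5) = 0.128.
Weighting by the prior gives 4/7 · 0.14062 = 0.080357, 3/7 · 0.128 = 0.054857; these sum to 0.13521.
By Bayes' rule, P(urn A | data) = (0.080357) / (0.13521) = 0.59429.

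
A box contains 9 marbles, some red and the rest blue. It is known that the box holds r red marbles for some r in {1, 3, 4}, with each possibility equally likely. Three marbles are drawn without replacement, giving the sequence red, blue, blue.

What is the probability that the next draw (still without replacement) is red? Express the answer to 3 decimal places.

Compute the likelihood of the observed sequence for each case: P(data | r = 1) = (1/9)(8/8)(7/7) = 1/9; P(data | r = 3) = (3/9)(6/8)(5/7) = 5/28; P(data | r = 4) = (4/9)(5/8)(4/7) = 10/63.
Multiplying each by its prior: 1/3 · 1/9 = 1/27, 1/3 · 5/28 = 5/84, 1/3 · 10/63 = 10/189; with total 113/756.
Dividing through by the total gives posterior P(r = 1 | data) = 28/113, P(r = 3 | data) = 45/113, P(r = 4 | data) = 40/113.
Averaging over the posterior, P(red next | data) = (0)(28/113) + (1/3)(45/113) + (1/2)(40/113) = 35/113.

0.310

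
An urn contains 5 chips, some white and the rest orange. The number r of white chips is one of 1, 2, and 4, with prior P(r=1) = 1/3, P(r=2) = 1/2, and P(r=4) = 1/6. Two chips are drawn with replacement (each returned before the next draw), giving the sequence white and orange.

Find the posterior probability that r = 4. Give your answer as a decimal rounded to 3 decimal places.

0.133

For each hypothesis, P(data | H) works out to: P(data | r = 1) = (1/5)(4/5) = 4/25; P(data | r = 2) = (2/5)(3/5) = 6/25; P(data | r = 4) = (4/5)(1/5) = 4/25.
The prior-weighted likelihoods are 1/3 · 4/25 = 4/75, 1/2 · 6/25 = 3/25, 1/6 · 4/25 = 2/75; with total 1/5.
Therefore the posterior P(r = 4 | data) = (2/75) / (1/5) = 2/15.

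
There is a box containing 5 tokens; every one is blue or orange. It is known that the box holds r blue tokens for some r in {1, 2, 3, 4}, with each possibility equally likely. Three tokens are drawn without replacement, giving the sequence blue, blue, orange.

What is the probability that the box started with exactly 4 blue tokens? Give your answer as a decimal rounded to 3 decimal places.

Under each hypothesis, the probability of the observed sequence is: P(data | r = 1) = (1/5)(0/4) = 0; P(data | r = 2) = (2/5)(1/4)(3/3) = 1/10; P(data | r = 3) = (3/5)(2/4)(2/3) = 1/5; P(data | r = 4) = (4/5)(3/4)(1/3) = 1/5.
Multiplying each by its prior: 1/4 · 0 = 0, 1/4 · 1/10 = 1/40, 1/4 · 1/5 = 1/20, 1/4 · 1/5 = 1/20; with total 1/8.
By Bayes' rule, P(r = 4 | data) = (1/20) / (1/8) = 2/5.

0.400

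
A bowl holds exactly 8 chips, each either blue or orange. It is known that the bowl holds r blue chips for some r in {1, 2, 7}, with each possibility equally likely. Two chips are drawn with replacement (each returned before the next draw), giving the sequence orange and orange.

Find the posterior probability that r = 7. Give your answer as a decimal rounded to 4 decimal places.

The likelihood of the observed sequence under each hypothesis: P(data | r = 1) = (7/8)(7/8) = 49/64; P(data | r = 2) = (6/8)(6/8) = 9/16; P(data | r = 7) = (1/8)(1/8) = 1/64.
Weighting by the prior gives 1/3 · 49/64 = 49/192, 1/3 · 9/16 = 3/16, 1/3 · 1/64 = 1/192; with total 43/96.
Hence P(r = 7 | data) = (1/192) / (43/96) = 1/86.

0.0116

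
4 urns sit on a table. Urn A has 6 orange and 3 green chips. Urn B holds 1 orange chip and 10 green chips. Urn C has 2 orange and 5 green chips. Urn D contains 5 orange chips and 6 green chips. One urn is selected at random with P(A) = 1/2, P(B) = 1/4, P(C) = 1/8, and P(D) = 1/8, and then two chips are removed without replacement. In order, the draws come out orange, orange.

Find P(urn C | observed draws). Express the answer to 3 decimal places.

Under each hypothesis, the probability of the observed sequence is: P(data | urn A) = (6/9)(5/8) = 5/12; P(data | urn B) = (1/11)(0/10) = 0; P(data | urn C) = (2/7)(1/6) = 1/21; P(data | urn D) = (5/11)(4/10) = 2/11.
The prior-weighted likelihoods are 1/2 · 5/12 = 5/24, 1/4 · 0 = 0, 1/8 · 1/21 = 1/168, 1/8 · 2/11 = 1/44; with total 73/308.
Hence P(urn C | data) = (1/168) / (73/308) = 11/438.

0.025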